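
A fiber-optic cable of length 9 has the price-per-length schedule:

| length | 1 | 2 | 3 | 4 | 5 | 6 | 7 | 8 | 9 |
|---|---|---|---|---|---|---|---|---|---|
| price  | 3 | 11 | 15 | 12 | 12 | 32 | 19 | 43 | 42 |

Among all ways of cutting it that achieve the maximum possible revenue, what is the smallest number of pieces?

4

Build r[k] bottom-up: r[k] = max over allowed piece i of (p[i] + r[k−i]).
r[1] = 3
r[2] = max(3+3, 11+0) = 11
r[3] = max(3+11, 11+3, 15+0) = 15
r[4] = max(3+15, 11+11, 15+3, 12+0) = 22
r[5] = max(3+22, 11+15, 15+11, 12+3, 12+0) = 26
r[6] = max(3+26, 11+22, 15+15, 12+11, 12+3, 32+0) = 33
r[7] = max(3+33, 11+26, 15+22, …, 32+3, 19+0) = 37
r[8] = max(3+37, 11+33, 15+26, …, 19+3, 43+0) = 44
r[9] = max(3+44, 11+37, 15+33, …, 43+3, 42+0) = 48
Maximum revenue is $48.
Now minimize piece count subject to staying optimal: for each k, pieces[k] = 1 + min over i with p[i]+r[k−i]=r[k] of pieces[k−i].
pieces[6] = 3
pieces[7] = 3
pieces[8] = 4
pieces[9] = 4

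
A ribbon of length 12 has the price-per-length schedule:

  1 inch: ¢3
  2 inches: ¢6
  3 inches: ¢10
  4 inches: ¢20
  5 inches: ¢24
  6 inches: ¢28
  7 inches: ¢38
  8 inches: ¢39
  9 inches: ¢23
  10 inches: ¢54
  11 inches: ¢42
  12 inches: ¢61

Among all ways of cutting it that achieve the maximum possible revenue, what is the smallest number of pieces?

Let r[k] be the best obtainable value from length k. For each k, try every first piece i and keep the best of price[i] + r[k−i].
r[1] = 3
r[2] = max(3+3, 6+0) = 6
r[3] = max(3+6, 6+3, 10+0) = 10
r[4] = max(3+10, 6+6, 10+3, 20+0) = 20
r[5] = max(3+20, 6+10, 10+6, 20+3, 24+0) = 24
r[6] = max(3+24, 6+20, 10+10, 20+6, 24+3, 28+0) = 28
r[7] = max(3+28, 6+24, 10+20, …, 28+3, 38+0) = 38
r[8] = max(3+38, 6+28, 10+24, …, 38+3, 39+0) = 41
r[9] = max(3+41, 6+38, 10+28, …, 39+3, 23+0) = 44
r[10] = max(3+44, 6+41, 10+38, …, 23+3, 54+0) = 54
r[11] = max(3+54, 6+44, 10+41, …, 54+3, 42+0) = 58
r[12] = max(3+58, 6+54, 10+44, …, 42+3, 61+0) = 62
Maximum revenue is ¢62.
Now minimize piece count subject to staying optimal: for each k, pieces[k] = 1 + min over i with p[i]+r[k−i]=r[k] of pieces[k−i].
pieces[9] = 2
pieces[10] = 1
pieces[11] = 2
pieces[12] = 2

2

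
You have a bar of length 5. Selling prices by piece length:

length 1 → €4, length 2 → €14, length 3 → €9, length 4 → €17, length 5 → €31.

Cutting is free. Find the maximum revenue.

32

Consider every possible first cut. best[k] is the best of p[i]+best[k−i] over all sellable i≤k.
best[1] = 4
best[2] = 14
best[3] = 18  (first piece 1, then best[2]=14)
best[4] = 28  (first piece 2, then best[2]=14)
best[5] = 32  (first piece 1, then best[4]=28)
One optimal cutting: 2 + 2 + 1 → €14 + €14 + €4 = €32.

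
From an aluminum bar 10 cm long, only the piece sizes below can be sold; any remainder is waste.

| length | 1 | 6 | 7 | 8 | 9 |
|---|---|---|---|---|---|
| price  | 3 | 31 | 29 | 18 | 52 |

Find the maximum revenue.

55

Build f[k] bottom-up: f[k] = max over allowed piece i of (p[i] + f[k−i]).
f[1] = 3
f[2] = 6  (first piece 1, then f[1]=3)
f[3] = 9  (first piece 1, then f[2]=6)
f[4] = 12  (first piece 1, then f[3]=9)
f[5] = 15  (first piece 1, then f[4]=12)
f[6] = max(3+15, 31+0) = 31
f[7] = max(3+31, 31+3, 29+0) = 34
f[8] = max(3+34, 31+6, 29+3, 18+0) = 37
f[9] = max(3+37, 31+9, 29+6, 18+3, 52+0) = 52
f[10] = max(3+52, 31+12, 29+9, 18+6, 52+3) = 55
One optimal cutting: 9 + 1 → $55.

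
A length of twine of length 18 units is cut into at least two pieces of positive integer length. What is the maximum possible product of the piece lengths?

Let m[k] be the best product for length k (with at least one cut). For each first piece i, the rest contributes max(k−i, m[k−i]).
m[2] = 1×max(1,0) = 1×1 = 1
m[3] = max(1×2, 2×1) = 2
m[4] = max(1×3, 2×2, 3×1) = 4
m[5] = max(1×4, 2×3, 3×2, 4×1) = 6
m[6] = max(1×6, 2×4, 3×3, 4×2, 5×1) = 9
m[7] = max(1×9, 2×6, 3×4, 4×3, 5×2, 6×1) = 12
m[8] = max(1×12, 2×9, 3×6, …, 6×2, 7×1) = 18
m[9] = max(1×18, 2×12, 3×9, …, 7×2, 8×1) = 27
m[10] = max(1×27, 2×18, 3×12, …, 8×2, 9×1) = 36
m[11] = max(1×36, 2×27, 3×18, …, 9×2, 10×1) = 54
m[12] = max(1×54, 2×36, 3×27, …, 10×2, 11×1) = 81
m[13] = max(1×81, 2×54, 3×36, …, 11×2, 12×1) = 108
m[14] = max(1×108, 2×81, 3×54, …, 12×2, 13×1) = 162
m[15] = max(1×162, 2×108, 3×81, …, 13×2, 14×1) = 243
m[16] = max(1×243, 2×162, 3×108, …, 14×2, 15×1) = 324
m[17] = max(1×324, 2×243, 3×162, …, 15×2, 16×1) = 486
m[18] = max(1×486, 2×324, 3×243, …, 16×2, 17×1) = 729
One optimal split: 3 + 3 + 3 + 3 + 3 + 3; product 3×3×3×3×3×3 = 729.

729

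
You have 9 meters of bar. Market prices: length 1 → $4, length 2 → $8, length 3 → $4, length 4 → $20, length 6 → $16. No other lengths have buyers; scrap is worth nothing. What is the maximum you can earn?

Build best[k] bottom-up: best[k] = max over allowed piece i of (p[i] + best[k−i]).
best[1] = 4
best[2] = max(4+4, 8+0) = 8
best[3] = max(4+8, 8+4, 4+0) = 12
best[4] = max(4+12, 8+8, 4+4, 20+0) = 20
best[5] = max(4+20, 8+12, 4+8, 20+4) = 24
best[6] = max(4+24, 8+20, 4+12, 20+8, 16+0) = 28
best[7] = max(4+28, 8+24, 4+20, 20+12, 16+4) = 32
best[8] = max(4+32, 8+28, 4+24, 20+20, 16+8) = 40
best[9] = max(4+40, 8+32, 4+28, 20+24, 16+12) = 44
One optimal cutting: 4 + 4 + 1 → $44.

44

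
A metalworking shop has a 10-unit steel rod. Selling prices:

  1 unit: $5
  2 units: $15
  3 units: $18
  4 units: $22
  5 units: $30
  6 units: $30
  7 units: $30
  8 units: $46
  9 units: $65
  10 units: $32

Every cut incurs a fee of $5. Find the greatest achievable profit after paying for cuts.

Let r[k] be the best obtainable value from length k. For each k, try every first piece i and keep the best of price[i] + r[k−i] minus the 5 cut fee when i<k.
r[1] = 5
r[2] = 15
r[3] = 18
r[4] = 25  (first piece 2, then r[2]=15)
r[5] = 30
r[6] = 35  (first piece 2, then r[4]=25)
r[7] = 40  (first piece 2, then r[5]=30)
r[8] = 46
r[9] = 65
r[10] = 65  (first piece 1, then r[9]=65)
One optimal plan: pieces 9 + 1 (1 cut) → $70 − $5 = $65.

65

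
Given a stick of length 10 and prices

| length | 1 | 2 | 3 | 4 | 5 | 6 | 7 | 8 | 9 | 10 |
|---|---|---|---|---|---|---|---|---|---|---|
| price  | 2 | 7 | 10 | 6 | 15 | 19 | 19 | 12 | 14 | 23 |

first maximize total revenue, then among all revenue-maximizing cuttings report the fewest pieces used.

Let r[k] be the best obtainable value from length k. For each k, try every first piece i and keep the best of price[i] + r[k−i].
r[1] = 2
r[2] = max(2+2, 7+0) = 7
r[3] = max(2+7, 7+2, 10+0) = 10
r[4] = max(2+10, 7+7, 10+2, 6+0) = 14
r[5] = max(2+14, 7+10, 10+7, 6+2, 15+0) = 17
r[6] = max(2+17, 7+14, 10+10, 6+7, 15+2, 19+0) = 21
r[7] = max(2+21, 7+17, 10+14, …, 19+2, 19+0) = 24
r[8] = max(2+24, 7+21, 10+17, …, 19+2, 12+0) = 28
r[9] = max(2+28, 7+24, 10+21, …, 12+2, 14+0) = 31
r[10] = max(2+31, 7+28, 10+24, …, 14+2, 23+0) = 35
Maximum revenue is 35.
Now minimize piece count subject to staying optimal: for each k, pieces[k] = 1 + min over i with p[i]+r[k−i]=r[k] of pieces[k−i].
pieces[7] = 3
pieces[8] = 4
pieces[9] = 4
pieces[10] = 5

5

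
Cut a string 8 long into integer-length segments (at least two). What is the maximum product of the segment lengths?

18

Let P[k] be the best product for length k (with at least one cut). For each first piece i, the rest contributes max(k−i, P[k−i]).
P[2] = 1*max(1,0) = 1*1 = 1
P[3] = 1*max(2,1) = 1*2 = 2
P[4] = 2*max(2,1) = 2*2 = 4
P[5] = 2*max(3,2) = 2*3 = 6
P[6] = 3*max(3,2) = 3*3 = 9
P[7] = 2*max(5,6) = 2*6 = 12
P[8] = 2*max(6,9) = 2*9 = 18
One optimal split: 3 + 3 + 2; product 3*3*2 = 18.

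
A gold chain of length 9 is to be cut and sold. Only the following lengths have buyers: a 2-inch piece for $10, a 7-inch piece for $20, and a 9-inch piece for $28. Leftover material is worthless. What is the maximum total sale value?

Let best[k] be the best obtainable value from length k. For each k, try every first piece i and keep the best of price[i] + best[k−i].
best[1] = 0
best[2] = 10
best[3] = 10
best[4] = 20  (first piece 2, then best[2]=10)
best[5] = 20
best[6] = 30  (first piece 2, then best[4]=20)
best[7] = max(10+20, 20+0) = 30
best[8] = max(10+30, 20+0) = 40
best[9] = max(10+30, 20+10, 28+0) = 40
One optimal cutting: pieces 2 + 2 + 2 + 2 with 1 inch of scrap → $40.

40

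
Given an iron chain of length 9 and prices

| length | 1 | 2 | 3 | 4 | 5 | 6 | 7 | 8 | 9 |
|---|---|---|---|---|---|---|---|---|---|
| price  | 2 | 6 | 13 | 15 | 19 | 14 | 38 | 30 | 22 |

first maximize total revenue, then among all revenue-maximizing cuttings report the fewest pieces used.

Consider every possible first cut. r[k] is the best of p[i]+r[k−i] over all sellable i≤k.
r[1] = 2
r[2] = max(2+2, 6+0) = 6
r[3] = max(2+6, 6+2, 13+0) = 13
r[4] = max(2+13, 6+6, 13+2, 15+0) = 15
r[5] = max(2+15, 6+13, 13+6, 15+2, 19+0) = 19
r[6] = max(2+19, 6+15, 13+13, 15+6, 19+2, 14+0) = 26
r[7] = max(2+26, 6+19, 13+15, …, 14+2, 38+0) = 38
r[8] = max(2+38, 6+26, 13+19, …, 38+2, 30+0) = 40
r[9] = max(2+40, 6+38, 13+26, …, 30+2, 22+0) = 44
Maximum revenue is $44.
Now minimize piece count subject to staying optimal: for each k, pieces[k] = 1 + min over i with p[i]+r[k−i]=r[k] of pieces[k−i].
pieces[6] = 2
pieces[7] = 1
pieces[8] = 2
pieces[9] = 2

2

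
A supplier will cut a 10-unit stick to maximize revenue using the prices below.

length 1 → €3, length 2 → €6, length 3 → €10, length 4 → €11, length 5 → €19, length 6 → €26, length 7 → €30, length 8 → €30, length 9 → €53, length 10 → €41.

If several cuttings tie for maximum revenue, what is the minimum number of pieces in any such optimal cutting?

Consider every possible first cut. r[k] is the best of p[i]+r[k−i] over all sellable i≤k.
r[1] = 3
r[2] = 6  (first piece 1, then r[1]=3)
r[3] = 10
r[4] = 13  (first piece 1, then r[3]=10)
r[5] = 19
r[6] = 26
r[7] = 30
r[8] = 33  (first piece 1, then r[7]=30)
r[9] = 53
r[10] = 56  (first piece 1, then r[9]=53)
Maximum revenue is €56.
Now minimize piece count subject to staying optimal: for each k, pieces[k] = 1 + min over i with p[i]+r[k−i]=r[k] of pieces[k−i].
pieces[7] = 1
pieces[8] = 2
pieces[9] = 1
pieces[10] = 2

2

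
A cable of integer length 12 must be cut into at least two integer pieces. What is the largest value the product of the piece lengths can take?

Fill g[k] for k=2..12: at each k try every first piece i and multiply by the better of (k−i) uncut or g[k−i].
g[2] = 1×max(1,0) = 1×1 = 1
g[3] = max(1×2, 2×1) = 2
g[4] = max(1×3, 2×2, 3×1) = 4
g[5] = max(1×4, 2×3, 3×2, 4×1) = 6
g[6] = max(1×6, 2×4, 3×3, 4×2, 5×1) = 9
g[7] = max(1×9, 2×6, 3×4, 4×3, 5×2, 6×1) = 12
g[8] = max(1×12, 2×9, 3×6, …, 6×2, 7×1) = 18
g[9] = max(1×18, 2×12, 3×9, …, 7×2, 8×1) = 27
g[10] = max(1×27, 2×18, 3×12, …, 8×2, 9×1) = 36
g[11] = max(1×36, 2×27, 3×18, …, 9×2, 10×1) = 54
g[12] = max(1×54, 2×36, 3×27, …, 10×2, 11×1) = 81
One optimal split: 3 + 3 + 3 + 3; product 3×3×3×3 = 81.

81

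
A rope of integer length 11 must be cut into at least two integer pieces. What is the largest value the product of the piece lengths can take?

54

Fill prod[k] for k=2..11: at each k try every first piece i and multiply by the better of (k−i) uncut or prod[k−i].
Small cases: prod[2]=1, prod[3]=2, prod[4]=4.
prod[5] = 2*max(3,2) = 2*3 = 6
prod[6] = 3*max(3,2) = 3*3 = 9
prod[7] = 2*max(5,6) = 2*6 = 12
prod[8] = 2*max(6,9) = 2*9 = 18
prod[9] = 3*max(6,9) = 3*9 = 27
prod[10] = 2*max(8,18) = 2*18 = 36
prod[11] = 2*max(9,27) = 2*27 = 54
One optimal split: 3 + 3 + 3 + 2; product 3*3*3*2 = 54.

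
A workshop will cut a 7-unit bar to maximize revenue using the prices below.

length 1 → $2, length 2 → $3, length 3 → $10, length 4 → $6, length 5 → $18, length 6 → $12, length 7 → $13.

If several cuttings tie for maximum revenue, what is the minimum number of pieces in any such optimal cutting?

Build r[k] bottom-up: r[k] = max over allowed piece i of (p[i] + r[k−i]).
r[1] = 2
r[2] = max(2+2, 3+0) = 4
r[3] = max(2+4, 3+2, 10+0) = 10
r[4] = max(2+10, 3+4, 10+2, 6+0) = 12
r[5] = max(2+12, 3+10, 10+4, 6+2, 18+0) = 18
r[6] = max(2+18, 3+12, 10+10, 6+4, 18+2, 12+0) = 20
r[7] = max(2+20, 3+18, 10+12, …, 12+2, 13+0) = 22
Maximum revenue is $22.
Now minimize piece count subject to staying optimal: for each k, pieces[k] = 1 + min over i with p[i]+r[k−i]=r[k] of pieces[k−i].
pieces[4] = 2
pieces[5] = 1
pieces[6] = 2
pieces[7] = 3

3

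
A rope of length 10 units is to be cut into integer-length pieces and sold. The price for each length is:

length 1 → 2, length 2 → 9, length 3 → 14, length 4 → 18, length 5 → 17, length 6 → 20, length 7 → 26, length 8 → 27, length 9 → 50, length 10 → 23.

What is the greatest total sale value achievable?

Consider every possible first cut. best[k] is the best of p[i]+best[k−i] over all sellable i≤k.
best[1] = 2
best[2] = max(2+2, 9+0) = 9
best[3] = max(2+9, 9+2, 14+0) = 14
best[4] = max(2+14, 9+9, 14+2, 18+0) = 18
best[5] = max(2+18, 9+14, 14+9, 18+2, 17+0) = 23
best[6] = max(2+23, 9+18, 14+14, 18+9, 17+2, 20+0) = 28
best[7] = max(2+28, 9+23, 14+18, …, 20+2, 26+0) = 32
best[8] = max(2+32, 9+28, 14+23, …, 26+2, 27+0) = 37
best[9] = max(2+37, 9+32, 14+28, …, 27+2, 50+0) = 50
best[10] = max(2+50, 9+37, 14+32, …, 50+2, 23+0) = 52
One optimal cutting: 9 + 1 → 50 + 2 = 52.

52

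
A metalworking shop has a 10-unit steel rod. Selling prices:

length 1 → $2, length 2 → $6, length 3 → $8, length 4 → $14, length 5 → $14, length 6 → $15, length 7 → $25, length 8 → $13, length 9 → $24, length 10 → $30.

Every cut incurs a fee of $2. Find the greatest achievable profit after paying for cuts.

Let v[k] be the best obtainable value from length k. For each k, try every first piece i and keep the best of price[i] + v[k−i] minus the 2 cut fee when i<k.
v[1] = 2
v[2] = 6
v[3] = 8
v[4] = 14
v[5] = 14  (first piece 1, then v[4]=14)
v[6] = 18  (first piece 2, then v[4]=14)
v[7] = 25
v[8] = 26  (first piece 4, then v[4]=14)
v[9] = 29  (first piece 2, then v[7]=25)
v[10] = 31  (first piece 3, then v[7]=25)
One optimal plan: pieces 7 + 3 (1 cut) → $33 − $2 = $31.

31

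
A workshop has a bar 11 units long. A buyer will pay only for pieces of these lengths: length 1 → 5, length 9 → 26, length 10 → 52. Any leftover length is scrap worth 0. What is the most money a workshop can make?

Let best[k] be the best obtainable value from length k. For each k, try every first piece i and keep the best of price[i] + best[k−i].
best[1] = 5
best[2] = 10  (first piece 1, then best[1]=5)
best[3] = 15  (first piece 1, then best[2]=10)
best[4] = 20  (first piece 1, then best[3]=15)
best[5] = 25  (first piece 1, then best[4]=20)
best[6] = 30  (first piece 1, then best[5]=25)
best[7] = 35  (first piece 1, then best[6]=30)
best[8] = 40  (first piece 1, then best[7]=35)
best[9] = max(5+40, 26+0) = 45
best[10] = max(5+45, 26+5, 52+0) = 52
best[11] = max(5+52, 26+10, 52+5) = 57
One optimal cutting: 10 + 1 → 57.

57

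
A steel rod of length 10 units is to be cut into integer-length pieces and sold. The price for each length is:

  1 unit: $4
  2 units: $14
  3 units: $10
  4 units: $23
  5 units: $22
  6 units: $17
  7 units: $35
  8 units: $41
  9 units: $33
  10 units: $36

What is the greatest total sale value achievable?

Let R[k] be the best obtainable value from length k. For each k, try every first piece i and keep the best of price[i] + R[k−i].
R[1] = 4
R[2] = max(4+4, 14+0) = 14
R[3] = max(4+14, 14+4, 10+0) = 18
R[4] = max(4+18, 14+14, 10+4, 23+0) = 28
R[5] = max(4+28, 14+18, 10+14, 23+4, 22+0) = 32
R[6] = max(4+32, 14+28, 10+18, 23+14, 22+4, 17+0) = 42
R[7] = max(4+42, 14+32, 10+28, …, 17+4, 35+0) = 46
R[8] = max(4+46, 14+42, 10+32, …, 35+4, 41+0) = 56
R[9] = max(4+56, 14+46, 10+42, …, 41+4, 33+0) = 60
R[10] = max(4+60, 14+56, 10+46, …, 33+4, 36+0) = 70
One optimal cutting: 2 + 2 + 2 + 2 + 2 → $14 + $14 + $14 + $14 + $14 = $70.

70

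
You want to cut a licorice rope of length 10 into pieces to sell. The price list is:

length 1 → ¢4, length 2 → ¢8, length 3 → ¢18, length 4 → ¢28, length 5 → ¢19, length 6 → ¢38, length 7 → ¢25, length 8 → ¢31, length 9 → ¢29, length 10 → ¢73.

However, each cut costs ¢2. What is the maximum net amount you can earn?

Consider every possible first cut. v[k] is the best of p[i]+v[k−i] over all sellable i≤k, charging 2 whenever i<k.
v[1] = 4
v[2] = 8
v[3] = 18
v[4] = 28
v[5] = 30  (first piece 1, then v[4]=28)
v[6] = 38
v[7] = 44  (first piece 3, then v[4]=28)
v[8] = 54  (first piece 4, then v[4]=28)
v[9] = 56  (first piece 1, then v[8]=54)
v[10] = 73
Best is to make no cuts and sell whole for ¢73.

73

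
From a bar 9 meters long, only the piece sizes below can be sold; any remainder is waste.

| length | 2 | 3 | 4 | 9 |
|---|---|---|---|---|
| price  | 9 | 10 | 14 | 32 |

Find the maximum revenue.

37

Build best[k] bottom-up: best[k] = max over allowed piece i of (p[i] + best[k−i]).
best[1] = 0
best[2] = 9
best[3] = 10
best[4] = 18  (first piece 2, then best[2]=9)
best[5] = 19  (first piece 2, then best[3]=10)
best[6] = 27  (first piece 2, then best[4]=18)
best[7] = 28  (first piece 2, then best[5]=19)
best[8] = 36  (first piece 2, then best[6]=27)
best[9] = 37  (first piece 2, then best[7]=28)
One optimal cutting: 3 + 2 + 2 + 2 → €37.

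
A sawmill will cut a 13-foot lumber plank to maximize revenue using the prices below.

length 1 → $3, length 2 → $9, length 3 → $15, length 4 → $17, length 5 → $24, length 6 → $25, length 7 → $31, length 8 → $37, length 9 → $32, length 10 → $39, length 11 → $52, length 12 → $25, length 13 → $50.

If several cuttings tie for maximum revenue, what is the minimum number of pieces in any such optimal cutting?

Consider every possible first cut. r[k] is the best of p[i]+r[k−i] over all sellable i≤k.
r[1] = 3
r[2] = 9
r[3] = 15
r[4] = 18  (first piece 1, then r[3]=15)
r[5] = 24  (first piece 2, then r[3]=15)
r[6] = 30  (first piece 3, then r[3]=15)
r[7] = 33  (first piece 1, then r[6]=30)
r[8] = 39  (first piece 2, then r[6]=30)
r[9] = 45  (first piece 3, then r[6]=30)
r[10] = 48  (first piece 1, then r[9]=45)
r[11] = 54  (first piece 2, then r[9]=45)
r[12] = 60  (first piece 3, then r[9]=45)
r[13] = 63  (first piece 1, then r[12]=60)
Maximum revenue is $63.
Now minimize piece count subject to staying optimal: for each k, pieces[k] = 1 + min over i with p[i]+r[k−i]=r[k] of pieces[k−i].
pieces[10] = 2
pieces[11] = 3
pieces[12] = 4
pieces[13] = 3

3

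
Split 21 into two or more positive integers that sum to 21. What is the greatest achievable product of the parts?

2187

Let f[k] be the best product for length k (with at least one cut). For each first piece i, the rest contributes max(k−i, f[k−i]).
f[2] = 1×max(1,0) = 1×1 = 1
f[3] = max(1×2, 2×1) = 2
f[4] = max(1×3, 2×2, 3×1) = 4
f[5] = max(1×4, 2×3, 3×2, 4×1) = 6
f[6] = max(1×6, 2×4, 3×3, 4×2, 5×1) = 9
f[7] = max(1×9, 2×6, 3×4, 4×3, 5×2, 6×1) = 12
f[8] = max(1×12, 2×9, 3×6, …, 6×2, 7×1) = 18
f[9] = max(1×18, 2×12, 3×9, …, 7×2, 8×1) = 27
f[10] = max(1×27, 2×18, 3×12, …, 8×2, 9×1) = 36
f[11] = max(1×36, 2×27, 3×18, …, 9×2, 10×1) = 54
f[12] = max(1×54, 2×36, 3×27, …, 10×2, 11×1) = 81
f[13] = max(1×81, 2×54, 3×36, …, 11×2, 12×1) = 108
f[14] = max(1×108, 2×81, 3×54, …, 12×2, 13×1) = 162
f[15] = max(1×162, 2×108, 3×81, …, 13×2, 14×1) = 243
f[16] = max(1×243, 2×162, 3×108, …, 14×2, 15×1) = 324
f[17] = max(1×324, 2×243, 3×162, …, 15×2, 16×1) = 486
f[18] = max(1×486, 2×324, 3×243, …, 16×2, 17×1) = 729
f[19] = max(1×729, 2×486, 3×324, …, 17×2, 18×1) = 972
f[20] = max(1×972, 2×729, 3×486, …, 18×2, 19×1) = 1458
f[21] = max(1×1458, 2×972, 3×729, …, 19×2, 20×1) = 2187
One optimal split: 3 + 3 + 3 + 3 + 3 + 3 + 3; product 3×3×3×3×3×3×3 = 2187.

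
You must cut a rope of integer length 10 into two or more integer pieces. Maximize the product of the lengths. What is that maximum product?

Let f[k] be the best product for length k (with at least one cut). For each first piece i, the rest contributes max(k−i, f[k−i]).
f[2] = 1·max(1,0) = 1·1 = 1
f[3] = 1·max(2,1) = 1·2 = 2
f[4] = 2·max(2,1) = 2·2 = 4
f[5] = 2·max(3,2) = 2·3 = 6
f[6] = 3·max(3,2) = 3·3 = 9
f[7] = 2·max(5,6) = 2·6 = 12
f[8] = 2·max(6,9) = 2·9 = 18
f[9] = 3·max(6,9) = 3·9 = 27
f[10] = 2·max(8,18) = 2·18 = 36
One optimal split: 3 + 3 + 2 + 2; product 3·3·2·2 = 36.

36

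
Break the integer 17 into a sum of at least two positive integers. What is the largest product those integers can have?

Define g[k] = max over 1≤i<k of i · max(k−i, g[k−i]); the inner max lets the remainder stay uncut if that's better.
g[2] = 1·max(1,0) = 1·1 = 1
g[3] = 1·max(2,1) = 1·2 = 2
g[4] = 2·max(2,1) = 2·2 = 4
g[5] = 2·max(3,2) = 2·3 = 6
g[6] = 3·max(3,2) = 3·3 = 9
g[7] = 2·max(5,6) = 2·6 = 12
g[8] = 2·max(6,9) = 2·9 = 18
g[9] = 3·max(6,9) = 3·9 = 27
g[10] = 2·max(8,18) = 2·18 = 36
g[11] = 2·max(9,27) = 2·27 = 54
g[12] = 3·max(9,27) = 3·27 = 81
g[13] = 2·max(11,54) = 2·54 = 108
g[14] = 2·max(12,81) = 2·81 = 162
g[15] = 3·max(12,81) = 3·81 = 243
g[16] = 2·max(14,162) = 2·162 = 324
g[17] = 2·max(15,243) = 2·243 = 486
One optimal split: 3 + 3 + 3 + 3 + 3 + 2; product 3·3·3·3·3·2 = 486.

486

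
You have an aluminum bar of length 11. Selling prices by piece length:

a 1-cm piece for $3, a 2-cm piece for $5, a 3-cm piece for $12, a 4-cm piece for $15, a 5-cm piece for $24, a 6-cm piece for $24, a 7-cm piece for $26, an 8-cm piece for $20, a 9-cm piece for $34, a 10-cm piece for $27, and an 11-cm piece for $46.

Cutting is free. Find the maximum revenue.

Consider every possible first cut. r[k] is the best of p[i]+r[k−i] over all sellable i≤k.
r[1] = 3
r[2] = max(3+3, 5+0) = 6
r[3] = max(3+6, 5+3, 12+0) = 12
r[4] = max(3+12, 5+6, 12+3, 15+0) = 15
r[5] = max(3+15, 5+12, 12+6, 15+3, 24+0) = 24
r[6] = max(3+24, 5+15, 12+12, 15+6, 24+3, 24+0) = 27
r[7] = max(3+27, 5+24, 12+15, …, 24+3, 26+0) = 30
r[8] = max(3+30, 5+27, 12+24, …, 26+3, 20+0) = 36
r[9] = max(3+36, 5+30, 12+27, …, 20+3, 34+0) = 39
r[10] = max(3+39, 5+36, 12+30, …, 34+3, 27+0) = 48
r[11] = max(3+48, 5+39, 12+36, …, 27+3, 46+0) = 51
One optimal cutting: 5 + 5 + 1 → $24 + $24 + $3 = $51.

51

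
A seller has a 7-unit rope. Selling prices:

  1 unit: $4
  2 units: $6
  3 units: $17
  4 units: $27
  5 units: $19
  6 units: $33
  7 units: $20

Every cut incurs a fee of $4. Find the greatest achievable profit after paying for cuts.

Build net[k] bottom-up: net[k] = max over allowed piece i of (p[i] + net[k−i]) − 4 per cut.
net[1] = 4
net[2] = max(4+4-4, 6+0) = 6
net[3] = max(4+6-4, 6+4-4, 17+0) = 17
net[4] = max(4+17-4, 6+6-4, 17+4-4, 27+0) = 27
net[5] = max(4+27-4, 6+17-4, 17+6-4, 27+4-4, 19+0) = 27
net[6] = max(4+27-4, 6+27-4, 17+17-4, 27+6-4, 19+4-4, 33+0) = 33
net[7] = max(4+33-4, 6+27-4, 17+27-4, …, 33+4-4, 20+0) = 40
One optimal plan: pieces 4 + 3 (1 cut) → $44 − $4 = $40.

40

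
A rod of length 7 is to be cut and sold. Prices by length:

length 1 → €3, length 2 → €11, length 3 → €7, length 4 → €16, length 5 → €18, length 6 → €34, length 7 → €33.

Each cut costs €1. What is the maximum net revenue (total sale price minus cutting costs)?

Build v[k] bottom-up: v[k] = max over allowed piece i of (p[i] + v[k−i]) − 1 per cut.
v[1] = 3
v[2] = max(3+3-1, 11+0) = 11
v[3] = max(3+11-1, 11+3-1, 7+0) = 13
v[4] = max(3+13-1, 11+11-1, 7+3-1, 16+0) = 21
v[5] = max(3+21-1, 11+13-1, 7+11-1, 16+3-1, 18+0) = 23
v[6] = max(3+23-1, 11+21-1, 7+13-1, 16+11-1, 18+3-1, 34+0) = 34
v[7] = max(3+34-1, 11+23-1, 7+21-1, …, 34+3-1, 33+0) = 36
One optimal plan: pieces 6 + 1 (1 cut) → €37 − €1 = €36.

36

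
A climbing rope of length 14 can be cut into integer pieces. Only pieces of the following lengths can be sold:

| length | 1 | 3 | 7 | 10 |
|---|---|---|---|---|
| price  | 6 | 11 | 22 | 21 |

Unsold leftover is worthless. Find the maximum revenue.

84

Consider every possible first cut. r[k] is the best of p[i]+r[k−i] over all sellable i≤k.
r[1] = 6
r[2] = 12  (first piece 1, then r[1]=6)
r[3] = 18  (first piece 1, then r[2]=12)
r[4] = 24  (first piece 1, then r[3]=18)
r[5] = 30  (first piece 1, then r[4]=24)
r[6] = 36  (first piece 1, then r[5]=30)
r[7] = 42  (first piece 1, then r[6]=36)
r[8] = 48  (first piece 1, then r[7]=42)
r[9] = 54  (first piece 1, then r[8]=48)
r[10] = 60  (first piece 1, then r[9]=54)
r[11] = 66  (first piece 1, then r[10]=60)
r[12] = 72  (first piece 1, then r[11]=66)
r[13] = 78  (first piece 1, then r[12]=72)
r[14] = 84  (first piece 1, then r[13]=78)
One optimal cutting: 1 + 1 + 1 + 1 + 1 + 1 + 1 + 1 + 1 + 1 + 1 + 1 + 1 + 1 → €84.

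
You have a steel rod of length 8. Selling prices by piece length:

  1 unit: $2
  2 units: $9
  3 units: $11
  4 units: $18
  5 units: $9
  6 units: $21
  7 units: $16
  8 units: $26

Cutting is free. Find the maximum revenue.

Let R[k] be the best obtainable value from length k. For each k, try every first piece i and keep the best of price[i] + R[k−i].
R[1] = 2
R[2] = max(2+2, 9+0) = 9
R[3] = max(2+9, 9+2, 11+0) = 11
R[4] = max(2+11, 9+9, 11+2, 18+0) = 18
R[5] = max(2+18, 9+11, 11+9, 18+2, 9+0) = 20
R[6] = max(2+20, 9+18, 11+11, 18+9, 9+2, 21+0) = 27
R[7] = max(2+27, 9+20, 11+18, …, 21+2, 16+0) = 29
R[8] = max(2+29, 9+27, 11+20, …, 16+2, 26+0) = 36
One optimal cutting: 2 + 2 + 2 + 2 → $9 + $9 + $9 + $9 = $36.

36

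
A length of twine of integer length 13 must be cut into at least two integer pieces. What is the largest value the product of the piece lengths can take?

Define g[k] = max over 1≤i<k of i · max(k−i, g[k−i]); the inner max lets the remainder stay uncut if that's better.
g[2] = 1×max(1,0) = 1×1 = 1
g[3] = max(1×2, 2×1) = 2
g[4] = max(1×3, 2×2, 3×1) = 4
g[5] = max(1×4, 2×3, 3×2, 4×1) = 6
g[6] = max(1×6, 2×4, 3×3, 4×2, 5×1) = 9
g[7] = max(1×9, 2×6, 3×4, 4×3, 5×2, 6×1) = 12
g[8] = max(1×12, 2×9, 3×6, …, 6×2, 7×1) = 18
g[9] = max(1×18, 2×12, 3×9, …, 7×2, 8×1) = 27
g[10] = max(1×27, 2×18, 3×12, …, 8×2, 9×1) = 36
g[11] = max(1×36, 2×27, 3×18, …, 9×2, 10×1) = 54
g[12] = max(1×54, 2×36, 3×27, …, 10×2, 11×1) = 81
g[13] = max(1×81, 2×54, 3×36, …, 11×2, 12×1) = 108
One optimal split: 3 + 3 + 3 + 2 + 2; product 3×3×3×2×2 = 108.

108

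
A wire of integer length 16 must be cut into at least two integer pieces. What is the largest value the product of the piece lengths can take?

Let g[k] be the best product for length k (with at least one cut). For each first piece i, the rest contributes max(k−i, g[k−i]).
Small cases: g[2]=1, g[3]=2, g[4]=4, g[5]=6, g[6]=9, g[7]=12, g[8]=18.
g[9] = max(1×18, 2×12, 3×9, …, 7×2, 8×1) = 27
g[10] = max(1×27, 2×18, 3×12, …, 8×2, 9×1) = 36
g[11] = max(1×36, 2×27, 3×18, …, 9×2, 10×1) = 54
g[12] = max(1×54, 2×36, 3×27, …, 10×2, 11×1) = 81
g[13] = max(1×81, 2×54, 3×36, …, 11×2, 12×1) = 108
g[14] = max(1×108, 2×81, 3×54, …, 12×2, 13×1) = 162
g[15] = max(1×162, 2×108, 3×81, …, 13×2, 14×1) = 243
g[16] = max(1×243, 2×162, 3×108, …, 14×2, 15×1) = 324
One optimal split: 3 + 3 + 3 + 3 + 2 + 2; product 3×3×3×3×2×2 = 324.

324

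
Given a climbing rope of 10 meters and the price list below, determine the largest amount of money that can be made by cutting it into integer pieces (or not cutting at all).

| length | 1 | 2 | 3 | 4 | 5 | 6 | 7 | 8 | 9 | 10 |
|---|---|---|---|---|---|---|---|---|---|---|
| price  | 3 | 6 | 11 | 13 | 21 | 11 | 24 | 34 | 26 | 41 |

Build v[k] bottom-up: v[k] = max over allowed piece i of (p[i] + v[k−i]).
v[1] = 3
v[2] = 6  (first piece 1, then v[1]=3)
v[3] = 11
v[4] = 14  (first piece 1, then v[3]=11)
v[5] = 21
v[6] = 24  (first piece 1, then v[5]=21)
v[7] = 27  (first piece 1, then v[6]=24)
v[8] = 34
v[9] = 37  (first piece 1, then v[8]=34)
v[10] = 42  (first piece 5, then v[5]=21)
One optimal cutting: 5 + 5 → €21 + €21 = €42.

42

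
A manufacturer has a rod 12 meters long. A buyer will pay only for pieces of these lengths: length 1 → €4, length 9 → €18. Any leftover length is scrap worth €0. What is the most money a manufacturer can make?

Consider every possible first cut. f[k] is the best of p[i]+f[k−i] over all sellable i≤k.
f[1] = 4
f[2] = 8  (first piece 1, then f[1]=4)
f[3] = 12  (first piece 1, then f[2]=8)
f[4] = 16  (first piece 1, then f[3]=12)
f[5] = 20  (first piece 1, then f[4]=16)
f[6] = 24  (first piece 1, then f[5]=20)
f[7] = 28  (first piece 1, then f[6]=24)
f[8] = 32  (first piece 1, then f[7]=28)
f[9] = 36  (first piece 1, then f[8]=32)
f[10] = 40  (first piece 1, then f[9]=36)
f[11] = 44  (first piece 1, then f[10]=40)
f[12] = 48  (first piece 1, then f[11]=44)
One optimal cutting: 1 + 1 + 1 + 1 + 1 + 1 + 1 + 1 + 1 + 1 + 1 + 1 → €48.

48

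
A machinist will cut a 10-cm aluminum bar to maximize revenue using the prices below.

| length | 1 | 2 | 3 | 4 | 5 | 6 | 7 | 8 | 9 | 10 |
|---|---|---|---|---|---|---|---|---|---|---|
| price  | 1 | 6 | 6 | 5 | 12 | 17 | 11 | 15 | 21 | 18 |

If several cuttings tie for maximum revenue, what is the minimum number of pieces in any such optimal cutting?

5

Let r[k] be the best obtainable value from length k. For each k, try every first piece i and keep the best of price[i] + r[k−i].
r[1] = 1
r[2] = 6
r[3] = 7  (first piece 1, then r[2]=6)
r[4] = 12  (first piece 2, then r[2]=6)
r[5] = 13  (first piece 1, then r[4]=12)
r[6] = 18  (first piece 2, then r[4]=12)
r[7] = 19  (first piece 1, then r[6]=18)
r[8] = 24  (first piece 2, then r[6]=18)
r[9] = 25  (first piece 1, then r[8]=24)
r[10] = 30  (first piece 2, then r[8]=24)
Maximum revenue is $30.
Now minimize piece count subject to staying optimal: for each k, pieces[k] = 1 + min over i with p[i]+r[k−i]=r[k] of pieces[k−i].
pieces[7] = 4
pieces[8] = 4
pieces[9] = 5
pieces[10] = 5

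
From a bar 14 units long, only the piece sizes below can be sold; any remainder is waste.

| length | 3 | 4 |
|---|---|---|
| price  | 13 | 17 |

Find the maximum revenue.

Let best[k] be the best obtainable value from length k. For each k, try every first piece i and keep the best of price[i] + best[k−i].
best[1] = 0
best[2] = 0
best[3] = 13
best[4] = max(13+0, 17+0) = 17
best[5] = max(13+0, 17+0) = 17
best[6] = max(13+13, 17+0) = 26
best[7] = max(13+17, 17+13) = 30
best[8] = max(13+17, 17+17) = 34
best[9] = max(13+26, 17+17) = 39
best[10] = max(13+30, 17+26) = 43
best[11] = max(13+34, 17+30) = 47
best[12] = max(13+39, 17+34) = 52
best[13] = max(13+43, 17+39) = 56
best[14] = max(13+47, 17+43) = 60
One optimal cutting: 4 + 4 + 3 + 3 → 60.

60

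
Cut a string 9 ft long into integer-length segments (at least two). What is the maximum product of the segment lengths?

27

Let m[k] be the best product for length k (with at least one cut). For each first piece i, the rest contributes max(k−i, m[k−i]).
m[2] = 1*max(1,0) = 1*1 = 1
m[3] = 1*max(2,1) = 1*2 = 2
m[4] = 2*max(2,1) = 2*2 = 4
m[5] = 2*max(3,2) = 2*3 = 6
m[6] = 3*max(3,2) = 3*3 = 9
m[7] = 2*max(5,6) = 2*6 = 12
m[8] = 2*max(6,9) = 2*9 = 18
m[9] = 3*max(6,9) = 3*9 = 27
One optimal split: 3 + 3 + 3; product 3*3*3 = 27.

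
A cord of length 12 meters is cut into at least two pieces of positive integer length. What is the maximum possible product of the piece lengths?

Define prod[k] = max over 1≤i<k of i · max(k−i, prod[k−i]); the inner max lets the remainder stay uncut if that's better.
prod[2] = 1*max(1,0) = 1*1 = 1
prod[3] = 1*max(2,1) = 1*2 = 2
prod[4] = 2*max(2,1) = 2*2 = 4
prod[5] = 2*max(3,2) = 2*3 = 6
prod[6] = 3*max(3,2) = 3*3 = 9
prod[7] = 2*max(5,6) = 2*6 = 12
prod[8] = 2*max(6,9) = 2*9 = 18
prod[9] = 3*max(6,9) = 3*9 = 27
prod[10] = 2*max(8,18) = 2*18 = 36
prod[11] = 2*max(9,27) = 2*27 = 54
prod[12] = 3*max(9,27) = 3*27 = 81
One optimal split: 3 + 3 + 3 + 3; product 3*3*3*3 = 81.

81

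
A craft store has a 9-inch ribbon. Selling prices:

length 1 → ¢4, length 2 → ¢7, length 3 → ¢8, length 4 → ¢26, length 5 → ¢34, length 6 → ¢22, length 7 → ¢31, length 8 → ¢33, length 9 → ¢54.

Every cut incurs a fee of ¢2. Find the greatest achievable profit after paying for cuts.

Let v[k] be the best obtainable value from length k. For each k, try every first piece i and keep the best of price[i] + v[k−i] minus the 2 cut fee when i<k.
v[1] = 4
v[2] = 7
v[3] = 9  (first piece 1, then v[2]=7)
v[4] = 26
v[5] = 34
v[6] = 36  (first piece 1, then v[5]=34)
v[7] = 39  (first piece 2, then v[5]=34)
v[8] = 50  (first piece 4, then v[4]=26)
v[9] = 58  (first piece 4, then v[5]=34)
One optimal plan: pieces 5 + 4 (1 cut) → ¢60 − ¢2 = ¢58.

58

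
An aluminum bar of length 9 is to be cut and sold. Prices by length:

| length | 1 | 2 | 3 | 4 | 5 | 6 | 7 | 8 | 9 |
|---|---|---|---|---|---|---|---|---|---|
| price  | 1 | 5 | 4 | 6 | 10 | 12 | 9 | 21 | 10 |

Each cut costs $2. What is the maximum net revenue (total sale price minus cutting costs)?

Consider every possible first cut. v[k] is the best of p[i]+v[k−i] over all sellable i≤k, charging 2 whenever i<k.
v[1] = 1
v[2] = max(1+1-2, 5+0) = 5
v[3] = max(1+5-2, 5+1-2, 4+0) = 4
v[4] = max(1+4-2, 5+5-2, 4+1-2, 6+0) = 8
v[5] = max(1+8-2, 5+4-2, 4+5-2, 6+1-2, 10+0) = 10
v[6] = max(1+10-2, 5+8-2, 4+4-2, 6+5-2, 10+1-2, 12+0) = 12
v[7] = max(1+12-2, 5+10-2, 4+8-2, …, 12+1-2, 9+0) = 13
v[8] = max(1+13-2, 5+12-2, 4+10-2, …, 9+1-2, 21+0) = 21
v[9] = max(1+21-2, 5+13-2, 4+12-2, …, 21+1-2, 10+0) = 20
One optimal plan: pieces 8 + 1 (1 cut) → $22 − $2 = $20.

20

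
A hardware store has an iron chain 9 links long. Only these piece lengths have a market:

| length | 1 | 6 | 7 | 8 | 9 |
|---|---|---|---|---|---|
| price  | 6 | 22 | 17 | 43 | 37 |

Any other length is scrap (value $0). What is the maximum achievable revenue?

Build best[k] bottom-up: best[k] = max over allowed piece i of (p[i] + best[k−i]).
best[1] = 6
best[2] = 12  (first piece 1, then best[1]=6)
best[3] = 18  (first piece 1, then best[2]=12)
best[4] = 24  (first piece 1, then best[3]=18)
best[5] = 30  (first piece 1, then best[4]=24)
best[6] = max(6+30, 22+0) = 36
best[7] = max(6+36, 22+6, 17+0) = 42
best[8] = max(6+42, 22+12, 17+6, 43+0) = 48
best[9] = max(6+48, 22+18, 17+12, 43+6, 37+0) = 54
One optimal cutting: 1 + 1 + 1 + 1 + 1 + 1 + 1 + 1 + 1 → $54.

54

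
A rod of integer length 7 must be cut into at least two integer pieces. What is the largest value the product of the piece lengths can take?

12

Let m[k] be the best product for length k (with at least one cut). For each first piece i, the rest contributes max(k−i, m[k−i]).
m[2] = 1*max(1,0) = 1*1 = 1
m[3] = 1*max(2,1) = 1*2 = 2
m[4] = 2*max(2,1) = 2*2 = 4
m[5] = 2*max(3,2) = 2*3 = 6
m[6] = 3*max(3,2) = 3*3 = 9
m[7] = 2*max(5,6) = 2*6 = 12
One optimal split: 3 + 2 + 2; product 3*2*2 = 12.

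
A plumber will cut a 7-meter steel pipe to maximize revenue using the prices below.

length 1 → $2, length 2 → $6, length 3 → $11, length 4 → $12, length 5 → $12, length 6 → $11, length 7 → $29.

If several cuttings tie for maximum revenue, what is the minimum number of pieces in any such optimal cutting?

1

Let r[k] be the best obtainable value from length k. For each k, try every first piece i and keep the best of price[i] + r[k−i].
r[1] = 2
r[2] = max(2+2, 6+0) = 6
r[3] = max(2+6, 6+2, 11+0) = 11
r[4] = max(2+11, 6+6, 11+2, 12+0) = 13
r[5] = max(2+13, 6+11, 11+6, 12+2, 12+0) = 17
r[6] = max(2+17, 6+13, 11+11, 12+6, 12+2, 11+0) = 22
r[7] = max(2+22, 6+17, 11+13, …, 11+2, 29+0) = 29
Maximum revenue is $29.
Now minimize piece count subject to staying optimal: for each k, pieces[k] = 1 + min over i with p[i]+r[k−i]=r[k] of pieces[k−i].
pieces[4] = 2
pieces[5] = 2
pieces[6] = 2
pieces[7] = 1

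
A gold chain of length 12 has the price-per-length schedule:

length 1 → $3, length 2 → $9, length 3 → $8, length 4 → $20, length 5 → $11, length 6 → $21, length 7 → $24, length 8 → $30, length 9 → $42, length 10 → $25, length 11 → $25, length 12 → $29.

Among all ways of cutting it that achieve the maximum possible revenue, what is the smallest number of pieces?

Consider every possible first cut. r[k] is the best of p[i]+r[k−i] over all sellable i≤k.
r[1] = 3
r[2] = 9
r[3] = 12  (first piece 1, then r[2]=9)
r[4] = 20
r[5] = 23  (first piece 1, then r[4]=20)
r[6] = 29  (first piece 2, then r[4]=20)
r[7] = 32  (first piece 1, then r[6]=29)
r[8] = 40  (first piece 4, then r[4]=20)
r[9] = 43  (first piece 1, then r[8]=40)
r[10] = 49  (first piece 2, then r[8]=40)
r[11] = 52  (first piece 1, then r[10]=49)
r[12] = 60  (first piece 4, then r[8]=40)
Maximum revenue is $60.
Now minimize piece count subject to staying optimal: for each k, pieces[k] = 1 + min over i with p[i]+r[k−i]=r[k] of pieces[k−i].
pieces[9] = 3
pieces[10] = 3
pieces[11] = 4
pieces[12] = 3

3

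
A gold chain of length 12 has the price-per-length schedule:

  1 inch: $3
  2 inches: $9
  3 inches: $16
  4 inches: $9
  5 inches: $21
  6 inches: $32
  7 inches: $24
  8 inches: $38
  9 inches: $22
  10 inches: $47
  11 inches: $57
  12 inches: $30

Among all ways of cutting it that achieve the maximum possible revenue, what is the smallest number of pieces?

Consider every possible first cut. r[k] is the best of p[i]+r[k−i] over all sellable i≤k.
r[1] = 3
r[2] = max(3+3, 9+0) = 9
r[3] = max(3+9, 9+3, 16+0) = 16
r[4] = max(3+16, 9+9, 16+3, 9+0) = 19
r[5] = max(3+19, 9+16, 16+9, 9+3, 21+0) = 25
r[6] = max(3+25, 9+19, 16+16, 9+9, 21+3, 32+0) = 32
r[7] = max(3+32, 9+25, 16+19, …, 32+3, 24+0) = 35
r[8] = max(3+35, 9+32, 16+25, …, 24+3, 38+0) = 41
r[9] = max(3+41, 9+35, 16+32, …, 38+3, 22+0) = 48
r[10] = max(3+48, 9+41, 16+35, …, 22+3, 47+0) = 51
r[11] = max(3+51, 9+48, 16+41, …, 47+3, 57+0) = 57
r[12] = max(3+57, 9+51, 16+48, …, 57+3, 30+0) = 64
Maximum revenue is $64.
Now minimize piece count subject to staying optimal: for each k, pieces[k] = 1 + min over i with p[i]+r[k−i]=r[k] of pieces[k−i].
pieces[9] = 2
pieces[10] = 3
pieces[11] = 1
pieces[12] = 2

2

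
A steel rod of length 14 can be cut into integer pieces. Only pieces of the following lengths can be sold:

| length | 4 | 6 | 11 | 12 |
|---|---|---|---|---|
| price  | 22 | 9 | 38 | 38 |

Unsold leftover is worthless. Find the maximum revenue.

Let r[k] be the best obtainable value from length k. For each k, try every first piece i and keep the best of price[i] + r[k−i].
r[1] = 0
r[2] = 0
r[3] = 0
r[4] = 22
r[5] = 22
r[6] = 22
r[7] = 22
r[8] = 44  (first piece 4, then r[4]=22)
r[9] = 44
r[10] = 44
r[11] = 44
r[12] = 66  (first piece 4, then r[8]=44)
r[13] = 66
r[14] = 66
One optimal cutting: pieces 4 + 4 + 4 with 2 units of scrap → $66.

66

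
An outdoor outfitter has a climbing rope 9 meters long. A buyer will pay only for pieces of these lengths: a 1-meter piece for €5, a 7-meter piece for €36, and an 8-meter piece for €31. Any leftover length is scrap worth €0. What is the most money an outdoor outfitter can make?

46

Let f[k] be the best obtainable value from length k. For each k, try every first piece i and keep the best of price[i] + f[k−i].
f[1] = 5
f[2] = 10  (first piece 1, then f[1]=5)
f[3] = 15  (first piece 1, then f[2]=10)
f[4] = 20  (first piece 1, then f[3]=15)
f[5] = 25  (first piece 1, then f[4]=20)
f[6] = 30  (first piece 1, then f[5]=25)
f[7] = max(5+30, 36+0) = 36
f[8] = max(5+36, 36+5, 31+0) = 41
f[9] = max(5+41, 36+10, 31+5) = 46
One optimal cutting: 7 + 1 + 1 → €46.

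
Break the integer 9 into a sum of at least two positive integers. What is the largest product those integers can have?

27

Define g[k] = max over 1≤i<k of i · max(k−i, g[k−i]); the inner max lets the remainder stay uncut if that's better.
g[2] = 1·max(1,0) = 1·1 = 1
g[3] = 1·max(2,1) = 1·2 = 2
g[4] = 2·max(2,1) = 2·2 = 4
g[5] = 2·max(3,2) = 2·3 = 6
g[6] = 3·max(3,2) = 3·3 = 9
g[7] = 2·max(5,6) = 2·6 = 12
g[8] = 2·max(6,9) = 2·9 = 18
g[9] = 3·max(6,9) = 3·9 = 27
One optimal split: 3 + 3 + 3; product 3·3·3 = 27.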